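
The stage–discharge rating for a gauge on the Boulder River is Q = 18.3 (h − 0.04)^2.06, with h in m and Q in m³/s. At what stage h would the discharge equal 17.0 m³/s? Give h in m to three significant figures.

h − h₀ = (Q/C)^(1/b) = (17.0/18.3)^(1/2.06) = 0.9649 m
h = 0.04 + 0.9649 = 1.005 m

1.00 m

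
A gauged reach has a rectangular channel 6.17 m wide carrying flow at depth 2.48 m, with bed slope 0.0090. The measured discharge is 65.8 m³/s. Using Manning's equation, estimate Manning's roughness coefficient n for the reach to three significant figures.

0.0273

A = b·y = 6.17 × 2.48 = 15.30 m²
P = b + 2y = 6.17 + 2×2.48 = 11.13 m
R = A/P = 15.30/11.13 = 1.375 m
n = (1/Q)·A·R^(2/3)·S^(1/2) = (1/65.8) × 15.30 × 1.236 × 0.09487 = 0.02728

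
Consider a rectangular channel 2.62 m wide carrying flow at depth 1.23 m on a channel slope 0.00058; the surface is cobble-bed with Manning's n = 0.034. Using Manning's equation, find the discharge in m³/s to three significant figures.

1.69 m³/s

A = b·y = 2.62 × 1.23 = 3.223 m²
P = b + 2y = 2.62 + 2×1.23 = 5.080 m
R = A/P = 3.223/5.080 = 0.6344 m
Q = (1/n)·A·R^(2/3)·S^(1/2) = (1/0.034) × 3.223 × 0.6344^(2/3) × 0.00058^(1/2) = 1.685 m³/s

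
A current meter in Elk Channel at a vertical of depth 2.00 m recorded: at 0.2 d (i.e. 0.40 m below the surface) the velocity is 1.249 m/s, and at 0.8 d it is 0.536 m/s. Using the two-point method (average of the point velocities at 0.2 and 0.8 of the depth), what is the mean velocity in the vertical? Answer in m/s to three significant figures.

v̄ = (1.249 + 0.536) / 2 = 0.8925 m/s

0.893 m/s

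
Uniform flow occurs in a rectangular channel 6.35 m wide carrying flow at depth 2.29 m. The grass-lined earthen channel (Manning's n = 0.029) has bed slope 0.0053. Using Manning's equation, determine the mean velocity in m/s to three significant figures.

A = b·y = 6.35 × 2.29 = 14.54 m²
P = b + 2y = 6.35 + 2×2.29 = 10.93 m
R = A/P = 14.54/10.93 = 1.330 m
Q = (1/n)·A·R^(2/3)·S^(1/2) = (1/0.029) × 14.54 × 1.330^(2/3) × 0.0053^(1/2) = 44.16 m³/s
V = Q/A = 44.16/14.54 = 3.037 m/s

3.04 m/s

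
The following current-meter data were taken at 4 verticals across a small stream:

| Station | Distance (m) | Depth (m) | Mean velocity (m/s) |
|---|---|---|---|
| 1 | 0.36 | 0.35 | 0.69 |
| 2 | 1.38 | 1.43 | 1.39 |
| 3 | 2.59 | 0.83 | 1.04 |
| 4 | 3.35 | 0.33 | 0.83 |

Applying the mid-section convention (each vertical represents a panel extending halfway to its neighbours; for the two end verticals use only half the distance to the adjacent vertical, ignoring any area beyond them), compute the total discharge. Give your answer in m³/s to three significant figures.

3.29 m³/s

w_1 = (1.38 − 0.36)/2 = 0.51 m; q_1 = 0.69 × 0.35 × 0.51 = 0.1232 m³/s
w_2 = (2.59 − 0.36)/2 = 1.115 m; q_2 = 1.39 × 1.43 × 1.115 = 2.216 m³/s
w_3 = (3.35 − 1.38)/2 = 0.985 m; q_3 = 1.04 × 0.83 × 0.985 = 0.8503 m³/s
w_4 = (3.35 − 2.59)/2 = 0.38 m; q_4 = 0.83 × 0.33 × 0.38 = 0.1041 m³/s
Q = Σ qᵢ = 3.294 m³/s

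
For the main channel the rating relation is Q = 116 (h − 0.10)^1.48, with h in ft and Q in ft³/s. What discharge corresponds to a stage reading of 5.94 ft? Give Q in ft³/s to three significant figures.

Q = 116 × (5.94 − 0.10)^1.48 = 116 × 5.84^1.48 = 1580 ft³/s

1580 ft³/s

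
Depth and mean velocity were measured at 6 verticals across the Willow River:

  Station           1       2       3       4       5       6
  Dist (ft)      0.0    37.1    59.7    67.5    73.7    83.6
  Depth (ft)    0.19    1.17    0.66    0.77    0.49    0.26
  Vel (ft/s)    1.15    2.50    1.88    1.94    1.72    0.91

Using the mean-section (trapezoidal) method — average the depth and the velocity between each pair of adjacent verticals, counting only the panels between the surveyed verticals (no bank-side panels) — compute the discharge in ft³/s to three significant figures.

114 ft³/s

Panel 1-2: Δb = 37.1 ft, d̄ = (0.19+1.17)/2 = 0.68, v̄ = (1.15+2.50)/2 = 1.825 → q = 37.1×0.68×1.825 = 46.04 ft³/s
Panel 2-3: Δb = 22.6 ft, d̄ = (1.17+0.66)/2 = 0.915, v̄ = (2.50+1.88)/2 = 2.19 → q = 22.6×0.915×2.19 = 45.29 ft³/s
Panel 3-4: Δb = 7.8 ft, d̄ = (0.66+0.77)/2 = 0.715, v̄ = (1.88+1.94)/2 = 1.91 → q = 7.8×0.715×1.91 = 10.65 ft³/s
Panel 4-5: Δb = 6.2 ft, d̄ = (0.77+0.49)/2 = 0.63, v̄ = (1.94+1.72)/2 = 1.83 → q = 6.2×0.63×1.83 = 7.148 ft³/s
Panel 5-6: Δb = 9.9 ft, d̄ = (0.49+0.26)/2 = 0.375, v̄ = (1.72+0.91)/2 = 1.315 → q = 9.9×0.375×1.315 = 4.882 ft³/s
Q = Σ q = 114.0 ft³/s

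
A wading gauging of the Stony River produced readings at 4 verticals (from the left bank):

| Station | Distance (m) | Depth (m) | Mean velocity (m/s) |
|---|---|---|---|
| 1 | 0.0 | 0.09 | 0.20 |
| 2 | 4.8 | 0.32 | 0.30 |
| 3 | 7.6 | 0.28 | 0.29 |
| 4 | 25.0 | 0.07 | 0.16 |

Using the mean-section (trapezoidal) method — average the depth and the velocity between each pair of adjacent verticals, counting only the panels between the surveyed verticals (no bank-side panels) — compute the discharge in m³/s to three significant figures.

1.18 m³/s

Panel 1-2: Δb = 4.8 m, d̄ = (0.09+0.32)/2 = 0.205, v̄ = (0.20+0.30)/2 = 0.25 → q = 4.8×0.205×0.25 = 0.2460 m³/s
Panel 2-3: Δb = 2.8 m, d̄ = (0.32+0.28)/2 = 0.3, v̄ = (0.30+0.29)/2 = 0.295 → q = 2.8×0.3×0.295 = 0.2478 m³/s
Panel 3-4: Δb = 17.4 m, d̄ = (0.28+0.07)/2 = 0.175, v̄ = (0.29+0.16)/2 = 0.225 → q = 17.4×0.175×0.225 = 0.6851 m³/s
Q = Σ q = 1.179 m³/s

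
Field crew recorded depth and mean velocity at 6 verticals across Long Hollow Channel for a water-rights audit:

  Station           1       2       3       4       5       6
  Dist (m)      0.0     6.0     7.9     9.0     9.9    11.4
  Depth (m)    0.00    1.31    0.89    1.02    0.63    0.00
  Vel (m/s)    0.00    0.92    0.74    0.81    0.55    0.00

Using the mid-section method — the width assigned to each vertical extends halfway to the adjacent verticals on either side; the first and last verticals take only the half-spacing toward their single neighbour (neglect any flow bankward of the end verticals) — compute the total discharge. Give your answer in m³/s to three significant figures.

w_2 = (7.9 − 0.0)/2 = 3.95 m; q_2 = 0.92 × 1.31 × 3.95 = 4.761 m³/s
w_3 = (9.0 − 6.0)/2 = 1.5 m; q_3 = 0.74 × 0.89 × 1.5 = 0.9879 m³/s
w_4 = (9.9 − 7.9)/2 = 1 m; q_4 = 0.81 × 1.02 × 1 = 0.8262 m³/s
w_5 = (11.4 − 9.0)/2 = 1.2 m; q_5 = 0.55 × 0.63 × 1.2 = 0.4158 m³/s
Stations 1, 6 contribute zero (depth or velocity is 0).
Q = Σ qᵢ = 6.990 m³/s

6.99 m³/s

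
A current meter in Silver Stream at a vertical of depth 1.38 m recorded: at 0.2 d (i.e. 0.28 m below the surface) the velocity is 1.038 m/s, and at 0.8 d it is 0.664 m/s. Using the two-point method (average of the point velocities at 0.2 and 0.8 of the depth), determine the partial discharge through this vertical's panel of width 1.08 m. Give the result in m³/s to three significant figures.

v̄ = (1.038 + 0.664) / 2 = 0.8510 m/s
q = v̄ × d × w = 0.8510 × 1.38 × 1.08 = 1.268 m³/s

1.27 m³/s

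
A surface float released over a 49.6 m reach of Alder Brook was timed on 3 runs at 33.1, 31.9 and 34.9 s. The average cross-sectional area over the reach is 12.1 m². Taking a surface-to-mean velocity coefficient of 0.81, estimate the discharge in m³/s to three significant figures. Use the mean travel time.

14.6 m³/s

t̄ = (33.1 + 31.9 + 34.9) / 3 = 33.3 s
v_surface = L / t̄ = 49.6 / 33.3 = 1.489 m/s
v_mean = 0.81 × 1.489 = 1.206 m/s
Q = A × v_mean = 12.1 × 1.206 = 14.60 m³/s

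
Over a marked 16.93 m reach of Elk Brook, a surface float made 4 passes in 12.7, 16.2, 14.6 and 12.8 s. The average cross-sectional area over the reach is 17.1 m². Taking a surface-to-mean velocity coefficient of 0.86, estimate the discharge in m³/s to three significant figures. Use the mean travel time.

t̄ = (12.7 + 16.2 + 14.6 + 12.8) / 4 = 14.075 s
v_surface = L / t̄ = 16.93 / 14.075 = 1.203 m/s
v_mean = 0.86 × 1.203 = 1.034 m/s
Q = A × v_mean = 17.1 × 1.034 = 17.69 m³/s

17.7 m³/s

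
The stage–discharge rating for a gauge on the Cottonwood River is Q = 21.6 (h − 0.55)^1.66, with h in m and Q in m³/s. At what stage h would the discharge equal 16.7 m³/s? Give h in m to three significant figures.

1.41 m

h − h₀ = (Q/C)^(1/b) = (16.7/21.6)^(1/1.66) = 0.8564 m
h = 0.55 + 0.8564 = 1.406 m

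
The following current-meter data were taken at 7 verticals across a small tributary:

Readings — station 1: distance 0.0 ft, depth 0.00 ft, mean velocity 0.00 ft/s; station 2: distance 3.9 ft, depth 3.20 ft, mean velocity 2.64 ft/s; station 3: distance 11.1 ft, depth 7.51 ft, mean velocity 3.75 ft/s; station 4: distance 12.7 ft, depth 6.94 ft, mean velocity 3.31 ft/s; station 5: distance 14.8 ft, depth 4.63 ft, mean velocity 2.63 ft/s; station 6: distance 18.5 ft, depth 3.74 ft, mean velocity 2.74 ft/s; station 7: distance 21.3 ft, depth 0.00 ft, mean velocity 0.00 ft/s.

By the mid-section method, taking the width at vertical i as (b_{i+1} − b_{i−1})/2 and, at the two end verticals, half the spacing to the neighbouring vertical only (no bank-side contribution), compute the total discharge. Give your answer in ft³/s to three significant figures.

282 ft³/s

w_2 = (11.1 − 0.0)/2 = 5.55 ft; q_2 = 2.64 × 3.20 × 5.55 = 46.89 ft³/s
w_3 = (12.7 − 3.9)/2 = 4.4 ft; q_3 = 3.75 × 7.51 × 4.4 = 123.9 ft³/s
w_4 = (14.8 − 11.1)/2 = 1.85 ft; q_4 = 3.31 × 6.94 × 1.85 = 42.50 ft³/s
w_5 = (18.5 − 12.7)/2 = 2.9 ft; q_5 = 2.63 × 4.63 × 2.9 = 35.31 ft³/s
w_6 = (21.3 − 14.8)/2 = 3.25 ft; q_6 = 2.74 × 3.74 × 3.25 = 33.30 ft³/s
Stations 1, 7 contribute zero (depth or velocity is 0).
Q = Σ qᵢ = 281.9 ft³/s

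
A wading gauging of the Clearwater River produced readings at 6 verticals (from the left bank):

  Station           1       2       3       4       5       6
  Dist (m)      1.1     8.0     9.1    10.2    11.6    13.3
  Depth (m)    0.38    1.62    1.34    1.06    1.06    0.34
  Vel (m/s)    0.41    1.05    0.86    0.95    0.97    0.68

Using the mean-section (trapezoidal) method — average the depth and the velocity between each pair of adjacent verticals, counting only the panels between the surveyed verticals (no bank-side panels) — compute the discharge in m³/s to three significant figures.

Panel 1-2: Δb = 6.9 m, d̄ = (0.38+1.62)/2 = 1, v̄ = (0.41+1.05)/2 = 0.73 → q = 6.9×1×0.73 = 5.037 m³/s
Panel 2-3: Δb = 1.1 m, d̄ = (1.62+1.34)/2 = 1.48, v̄ = (1.05+0.86)/2 = 0.955 → q = 1.1×1.48×0.955 = 1.555 m³/s
Panel 3-4: Δb = 1.1 m, d̄ = (1.34+1.06)/2 = 1.2, v̄ = (0.86+0.95)/2 = 0.905 → q = 1.1×1.2×0.905 = 1.195 m³/s
Panel 4-5: Δb = 1.4 m, d̄ = (1.06+1.06)/2 = 1.06, v̄ = (0.95+0.97)/2 = 0.96 → q = 1.4×1.06×0.96 = 1.425 m³/s
Panel 5-6: Δb = 1.7 m, d̄ = (1.06+0.34)/2 = 0.7, v̄ = (0.97+0.68)/2 = 0.825 → q = 1.7×0.7×0.825 = 0.9818 m³/s
Q = Σ q = 10.19 m³/s

10.2 m³/s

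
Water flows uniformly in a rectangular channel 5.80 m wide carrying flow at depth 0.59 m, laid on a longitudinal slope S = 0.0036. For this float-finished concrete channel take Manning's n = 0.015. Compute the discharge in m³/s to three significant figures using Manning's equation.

8.51 m³/s

A = b·y = 5.80 × 0.59 = 3.422 m²
P = b + 2y = 5.80 + 2×0.59 = 6.980 m
R = A/P = 3.422/6.980 = 0.4903 m
Q = (1/n)·A·R^(2/3)·S^(1/2) = (1/0.015) × 3.422 × 0.4903^(2/3) × 0.0036^(1/2) = 8.511 m³/s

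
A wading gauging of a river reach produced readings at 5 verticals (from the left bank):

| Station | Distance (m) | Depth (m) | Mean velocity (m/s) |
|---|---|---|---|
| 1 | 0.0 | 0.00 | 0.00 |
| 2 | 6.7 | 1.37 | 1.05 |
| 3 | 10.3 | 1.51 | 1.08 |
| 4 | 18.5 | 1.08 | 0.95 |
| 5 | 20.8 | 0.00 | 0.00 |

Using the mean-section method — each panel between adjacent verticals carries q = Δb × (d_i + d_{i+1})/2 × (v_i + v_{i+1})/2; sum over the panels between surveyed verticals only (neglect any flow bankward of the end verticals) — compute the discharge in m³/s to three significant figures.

Panel 1-2: Δb = 6.7 m, d̄ = (0.00+1.37)/2 = 0.685, v̄ = (0.00+1.05)/2 = 0.525 → q = 6.7×0.685×0.525 = 2.409 m³/s
Panel 2-3: Δb = 3.6 m, d̄ = (1.37+1.51)/2 = 1.44, v̄ = (1.05+1.08)/2 = 1.065 → q = 3.6×1.44×1.065 = 5.521 m³/s
Panel 3-4: Δb = 8.2 m, d̄ = (1.51+1.08)/2 = 1.295, v̄ = (1.08+0.95)/2 = 1.015 → q = 8.2×1.295×1.015 = 10.78 m³/s
Panel 4-5: Δb = 2.3 m, d̄ = (1.08+0.00)/2 = 0.54, v̄ = (0.95+0.00)/2 = 0.475 → q = 2.3×0.54×0.475 = 0.5900 m³/s
Q = Σ q = 19.30 m³/s

19.3 m³/s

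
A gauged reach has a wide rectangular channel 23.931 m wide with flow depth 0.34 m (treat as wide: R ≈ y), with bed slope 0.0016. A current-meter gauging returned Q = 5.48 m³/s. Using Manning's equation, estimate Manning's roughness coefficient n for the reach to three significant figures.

A = b·y = 23.931 × 0.34 = 8.137 m²
Wide channel: R ≈ y = 0.34 m
n = (1/Q)·A·R^(2/3)·S^(1/2) = (1/5.48) × 8.137 × 0.4871 × 0.04000 = 0.02893

0.0289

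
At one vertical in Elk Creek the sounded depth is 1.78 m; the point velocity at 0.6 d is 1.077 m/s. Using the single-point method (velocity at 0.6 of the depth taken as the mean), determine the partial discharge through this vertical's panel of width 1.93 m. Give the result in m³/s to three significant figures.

3.70 m³/s

v̄ = v₀.₆ = 1.077 m/s
q = v̄ × d × w = 1.077 × 1.78 × 1.93 = 3.700 m³/s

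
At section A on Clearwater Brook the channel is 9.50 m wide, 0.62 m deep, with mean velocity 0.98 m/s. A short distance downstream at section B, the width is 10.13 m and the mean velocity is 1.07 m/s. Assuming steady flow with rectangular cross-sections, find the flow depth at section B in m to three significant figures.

Q = A₁V₁ = (9.50×0.62) × 0.98 = 5.772 m³/s
d₂ = Q/(b₂ V₂) = 5.772/(10.13×1.07) = 0.5325 m

0.533 m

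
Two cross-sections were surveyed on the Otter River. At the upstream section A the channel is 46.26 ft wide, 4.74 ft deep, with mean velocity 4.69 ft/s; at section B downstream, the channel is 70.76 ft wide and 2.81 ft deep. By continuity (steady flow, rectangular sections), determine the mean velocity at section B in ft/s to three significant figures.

Q = A₁V₁ = (46.26×4.74) × 4.69 = 1028 ft³/s
A₂ = 70.76 × 2.81 = 198.8 ft²
V₂ = Q/A₂ = 1028/198.8 = 5.172 ft/s

5.17 ft/s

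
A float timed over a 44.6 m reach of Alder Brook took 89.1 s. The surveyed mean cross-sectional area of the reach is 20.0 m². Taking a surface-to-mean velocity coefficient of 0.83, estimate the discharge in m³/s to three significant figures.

v_surface = L / t̄ = 44.6 / 89.1 = 0.5006 m/s
v_mean = 0.83 × 0.5006 = 0.4155 m/s
Q = A × v_mean = 20.0 × 0.4155 = 8.309 m³/s

8.31 m³/s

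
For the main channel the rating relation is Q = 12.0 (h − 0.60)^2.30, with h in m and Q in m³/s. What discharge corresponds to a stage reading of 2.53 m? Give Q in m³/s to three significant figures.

54.4 m³/s

Q = 12.0 × (2.53 − 0.60)^2.30 = 12.0 × 1.93^2.30 = 54.45 m³/s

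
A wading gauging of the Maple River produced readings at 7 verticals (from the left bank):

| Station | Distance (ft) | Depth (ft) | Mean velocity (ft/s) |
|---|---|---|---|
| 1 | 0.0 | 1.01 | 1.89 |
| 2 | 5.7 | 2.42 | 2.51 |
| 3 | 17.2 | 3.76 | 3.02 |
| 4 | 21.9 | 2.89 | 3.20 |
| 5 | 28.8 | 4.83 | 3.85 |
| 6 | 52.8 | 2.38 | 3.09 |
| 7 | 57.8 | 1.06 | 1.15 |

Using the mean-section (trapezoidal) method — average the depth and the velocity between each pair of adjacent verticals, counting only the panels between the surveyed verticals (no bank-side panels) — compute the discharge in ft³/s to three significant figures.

581 ft³/s

Panel 1-2: Δb = 5.7 ft, d̄ = (1.01+2.42)/2 = 1.715, v̄ = (1.89+2.51)/2 = 2.2 → q = 5.7×1.715×2.2 = 21.51 ft³/s
Panel 2-3: Δb = 11.5 ft, d̄ = (2.42+3.76)/2 = 3.09, v̄ = (2.51+3.02)/2 = 2.765 → q = 11.5×3.09×2.765 = 98.25 ft³/s
Panel 3-4: Δb = 4.7 ft, d̄ = (3.76+2.89)/2 = 3.325, v̄ = (3.02+3.20)/2 = 3.11 → q = 4.7×3.325×3.11 = 48.60 ft³/s
Panel 4-5: Δb = 6.9 ft, d̄ = (2.89+4.83)/2 = 3.86, v̄ = (3.20+3.85)/2 = 3.525 → q = 6.9×3.86×3.525 = 93.88 ft³/s
Panel 5-6: Δb = 24 ft, d̄ = (4.83+2.38)/2 = 3.605, v̄ = (3.85+3.09)/2 = 3.47 → q = 24×3.605×3.47 = 300.2 ft³/s
Panel 6-7: Δb = 5 ft, d̄ = (2.38+1.06)/2 = 1.72, v̄ = (3.09+1.15)/2 = 2.12 → q = 5×1.72×2.12 = 18.23 ft³/s
Q = Σ q = 580.7 ft³/s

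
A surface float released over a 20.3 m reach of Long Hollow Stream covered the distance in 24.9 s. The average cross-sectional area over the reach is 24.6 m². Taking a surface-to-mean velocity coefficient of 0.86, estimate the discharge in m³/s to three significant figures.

17.2 m³/s

v_surface = L / t̄ = 20.3 / 24.9 = 0.8153 m/s
v_mean = 0.86 × 0.8153 = 0.7011 m/s
Q = A × v_mean = 24.6 × 0.7011 = 17.25 m³/s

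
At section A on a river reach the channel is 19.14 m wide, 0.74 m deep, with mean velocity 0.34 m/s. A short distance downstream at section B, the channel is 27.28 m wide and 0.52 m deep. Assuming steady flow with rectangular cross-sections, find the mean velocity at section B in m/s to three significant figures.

0.339 m/s

Q = A₁V₁ = (19.14×0.74) × 0.34 = 4.816 m³/s
A₂ = 27.28 × 0.52 = 14.19 m²
V₂ = Q/A₂ = 4.816/14.19 = 0.3395 m/s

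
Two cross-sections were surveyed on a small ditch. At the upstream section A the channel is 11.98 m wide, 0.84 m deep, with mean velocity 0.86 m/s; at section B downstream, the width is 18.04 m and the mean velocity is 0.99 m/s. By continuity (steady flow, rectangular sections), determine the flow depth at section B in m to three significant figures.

0.485 m

Q = A₁V₁ = (11.98×0.84) × 0.86 = 8.654 m³/s
d₂ = Q/(b₂ V₂) = 8.654/(18.04×0.99) = 0.4846 m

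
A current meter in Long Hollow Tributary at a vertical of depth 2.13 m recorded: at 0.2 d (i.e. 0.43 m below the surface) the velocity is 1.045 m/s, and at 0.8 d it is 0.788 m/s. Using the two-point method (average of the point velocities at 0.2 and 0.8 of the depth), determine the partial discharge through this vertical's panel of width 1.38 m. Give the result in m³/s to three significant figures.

2.69 m³/s

v̄ = (1.045 + 0.788) / 2 = 0.9165 m/s
q = v̄ × d × w = 0.9165 × 2.13 × 1.38 = 2.694 m³/s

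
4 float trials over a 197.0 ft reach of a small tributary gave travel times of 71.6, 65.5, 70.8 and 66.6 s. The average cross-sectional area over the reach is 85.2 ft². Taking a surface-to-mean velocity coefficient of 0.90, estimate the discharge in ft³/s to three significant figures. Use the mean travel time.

t̄ = (71.6 + 65.5 + 70.8 + 66.6) / 4 = 68.625 s
v_surface = L / t̄ = 197.0 / 68.625 = 2.871 ft/s
v_mean = 0.90 × 2.871 = 2.584 ft/s
Q = A × v_mean = 85.2 × 2.584 = 220.1 ft³/s

220 ft³/s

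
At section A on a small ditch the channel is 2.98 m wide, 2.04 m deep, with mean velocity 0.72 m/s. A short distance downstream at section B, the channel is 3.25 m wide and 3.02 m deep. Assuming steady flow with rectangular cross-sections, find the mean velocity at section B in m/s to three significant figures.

0.446 m/s

Q = A₁V₁ = (2.98×2.04) × 0.72 = 4.377 m³/s
A₂ = 3.25 × 3.02 = 9.815 m²
V₂ = Q/A₂ = 4.377/9.815 = 0.4460 m/s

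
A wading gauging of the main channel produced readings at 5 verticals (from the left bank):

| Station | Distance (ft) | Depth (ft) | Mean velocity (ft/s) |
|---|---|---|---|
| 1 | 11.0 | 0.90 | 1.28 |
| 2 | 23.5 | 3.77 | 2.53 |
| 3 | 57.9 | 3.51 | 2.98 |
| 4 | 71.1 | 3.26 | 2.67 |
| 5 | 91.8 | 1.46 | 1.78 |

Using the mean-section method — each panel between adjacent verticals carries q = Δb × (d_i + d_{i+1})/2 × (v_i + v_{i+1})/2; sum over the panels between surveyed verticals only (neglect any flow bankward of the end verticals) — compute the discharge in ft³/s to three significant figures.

Panel 1-2: Δb = 12.5 ft, d̄ = (0.90+3.77)/2 = 2.335, v̄ = (1.28+2.53)/2 = 1.905 → q = 12.5×2.335×1.905 = 55.60 ft³/s
Panel 2-3: Δb = 34.4 ft, d̄ = (3.77+3.51)/2 = 3.64, v̄ = (2.53+2.98)/2 = 2.755 → q = 34.4×3.64×2.755 = 345.0 ft³/s
Panel 3-4: Δb = 13.2 ft, d̄ = (3.51+3.26)/2 = 3.385, v̄ = (2.98+2.67)/2 = 2.825 → q = 13.2×3.385×2.825 = 126.2 ft³/s
Panel 4-5: Δb = 20.7 ft, d̄ = (3.26+1.46)/2 = 2.36, v̄ = (2.67+1.78)/2 = 2.225 → q = 20.7×2.36×2.225 = 108.7 ft³/s
Q = Σ q = 635.5 ft³/s

635 ft³/s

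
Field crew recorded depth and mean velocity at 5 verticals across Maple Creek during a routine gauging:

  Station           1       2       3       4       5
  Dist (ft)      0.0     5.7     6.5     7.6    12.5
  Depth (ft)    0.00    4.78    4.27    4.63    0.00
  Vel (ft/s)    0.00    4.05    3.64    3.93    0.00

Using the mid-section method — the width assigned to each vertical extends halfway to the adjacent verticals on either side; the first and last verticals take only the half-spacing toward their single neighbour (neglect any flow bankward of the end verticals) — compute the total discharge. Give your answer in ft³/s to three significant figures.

132 ft³/s

w_2 = (6.5 − 0.0)/2 = 3.25 ft; q_2 = 4.05 × 4.78 × 3.25 = 62.92 ft³/s
w_3 = (7.6 − 5.7)/2 = 0.95 ft; q_3 = 3.64 × 4.27 × 0.95 = 14.77 ft³/s
w_4 = (12.5 − 6.5)/2 = 3 ft; q_4 = 3.93 × 4.63 × 3 = 54.59 ft³/s
Stations 1, 5 contribute zero (depth or velocity is 0).
Q = Σ qᵢ = 132.3 ft³/s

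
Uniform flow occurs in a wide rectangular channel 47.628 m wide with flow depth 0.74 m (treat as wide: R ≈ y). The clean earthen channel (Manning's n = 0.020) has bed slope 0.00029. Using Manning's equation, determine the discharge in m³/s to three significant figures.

A = b·y = 47.628 × 0.74 = 35.24 m²
Wide channel: R ≈ y = 0.74 m
Q = (1/n)·A·R^(2/3)·S^(1/2) = (1/0.020) × 35.24 × 0.7400^(2/3) × 0.00029^(1/2) = 24.55 m³/s

24.6 m³/s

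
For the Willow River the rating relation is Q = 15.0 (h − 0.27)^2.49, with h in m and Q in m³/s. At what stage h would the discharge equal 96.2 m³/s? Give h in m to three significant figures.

2.38 m

h − h₀ = (Q/C)^(1/b) = (96.2/15.0)^(1/2.49) = 2.109 m
h = 0.27 + 2.109 = 2.379 m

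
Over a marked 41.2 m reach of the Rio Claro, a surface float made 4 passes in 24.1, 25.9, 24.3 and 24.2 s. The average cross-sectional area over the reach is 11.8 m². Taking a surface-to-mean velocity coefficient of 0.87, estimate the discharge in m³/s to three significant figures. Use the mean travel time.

17.2 m³/s

t̄ = (24.1 + 25.9 + 24.3 + 24.2) / 4 = 24.625 s
v_surface = L / t̄ = 41.2 / 24.625 = 1.673 m/s
v_mean = 0.87 × 1.673 = 1.456 m/s
Q = A × v_mean = 11.8 × 1.456 = 17.18 m³/s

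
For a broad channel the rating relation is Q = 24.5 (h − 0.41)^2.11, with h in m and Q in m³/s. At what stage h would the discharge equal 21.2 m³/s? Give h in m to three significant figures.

1.34 m

h − h₀ = (Q/C)^(1/b) = (21.2/24.5)^(1/2.11) = 0.9337 m
h = 0.41 + 0.9337 = 1.344 m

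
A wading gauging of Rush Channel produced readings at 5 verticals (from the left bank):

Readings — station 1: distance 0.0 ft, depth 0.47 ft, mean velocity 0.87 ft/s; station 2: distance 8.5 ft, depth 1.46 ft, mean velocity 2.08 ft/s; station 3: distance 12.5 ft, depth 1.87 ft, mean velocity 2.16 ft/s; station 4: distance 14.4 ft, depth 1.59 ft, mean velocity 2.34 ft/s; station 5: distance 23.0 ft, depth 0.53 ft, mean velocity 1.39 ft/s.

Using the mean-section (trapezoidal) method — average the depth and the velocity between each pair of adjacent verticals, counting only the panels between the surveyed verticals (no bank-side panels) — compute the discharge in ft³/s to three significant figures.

Panel 1-2: Δb = 8.5 ft, d̄ = (0.47+1.46)/2 = 0.965, v̄ = (0.87+2.08)/2 = 1.475 → q = 8.5×0.965×1.475 = 12.10 ft³/s
Panel 2-3: Δb = 4 ft, d̄ = (1.46+1.87)/2 = 1.665, v̄ = (2.08+2.16)/2 = 2.12 → q = 4×1.665×2.12 = 14.12 ft³/s
Panel 3-4: Δb = 1.9 ft, d̄ = (1.87+1.59)/2 = 1.73, v̄ = (2.16+2.34)/2 = 2.25 → q = 1.9×1.73×2.25 = 7.396 ft³/s
Panel 4-5: Δb = 8.6 ft, d̄ = (1.59+0.53)/2 = 1.06, v̄ = (2.34+1.39)/2 = 1.865 → q = 8.6×1.06×1.865 = 17.00 ft³/s
Q = Σ q = 50.61 ft³/s

50.6 ft³/s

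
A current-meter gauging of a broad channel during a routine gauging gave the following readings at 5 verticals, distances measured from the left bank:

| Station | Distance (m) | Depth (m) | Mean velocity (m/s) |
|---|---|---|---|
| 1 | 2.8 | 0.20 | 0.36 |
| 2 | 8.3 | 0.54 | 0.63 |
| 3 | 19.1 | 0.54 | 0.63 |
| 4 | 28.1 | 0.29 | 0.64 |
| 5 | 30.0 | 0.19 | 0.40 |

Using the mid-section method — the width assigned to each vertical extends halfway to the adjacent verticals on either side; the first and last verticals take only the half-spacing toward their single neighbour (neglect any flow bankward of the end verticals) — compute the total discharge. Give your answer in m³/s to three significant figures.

7.42 m³/s

w_1 = (8.3 − 2.8)/2 = 2.75 m; q_1 = 0.36 × 0.20 × 2.75 = 0.1980 m³/s
w_2 = (19.1 − 2.8)/2 = 8.15 m; q_2 = 0.63 × 0.54 × 8.15 = 2.773 m³/s
w_3 = (28.1 − 8.3)/2 = 9.9 m; q_3 = 0.63 × 0.54 × 9.9 = 3.368 m³/s
w_4 = (30.0 − 19.1)/2 = 5.45 m; q_4 = 0.64 × 0.29 × 5.45 = 1.012 m³/s
w_5 = (30.0 − 28.1)/2 = 0.95 m; q_5 = 0.40 × 0.19 × 0.95 = 0.07220 m³/s
Q = Σ qᵢ = 7.422 m³/s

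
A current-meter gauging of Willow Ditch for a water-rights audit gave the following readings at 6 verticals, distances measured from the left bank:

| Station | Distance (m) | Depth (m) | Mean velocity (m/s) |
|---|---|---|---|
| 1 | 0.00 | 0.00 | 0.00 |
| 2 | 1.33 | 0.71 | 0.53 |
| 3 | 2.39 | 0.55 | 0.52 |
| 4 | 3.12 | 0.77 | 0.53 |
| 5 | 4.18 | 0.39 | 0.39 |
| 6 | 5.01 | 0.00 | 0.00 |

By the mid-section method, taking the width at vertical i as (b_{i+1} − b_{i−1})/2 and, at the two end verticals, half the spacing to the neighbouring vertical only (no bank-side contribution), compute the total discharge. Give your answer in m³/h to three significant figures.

w_2 = (2.39 − 0.00)/2 = 1.195 m; q_2 = 0.53 × 0.71 × 1.195 = 0.4497 m³/s
w_3 = (3.12 − 1.33)/2 = 0.895 m; q_3 = 0.52 × 0.55 × 0.895 = 0.2560 m³/s
w_4 = (4.18 − 2.39)/2 = 0.895 m; q_4 = 0.53 × 0.77 × 0.895 = 0.3652 m³/s
w_5 = (5.01 − 3.12)/2 = 0.945 m; q_5 = 0.39 × 0.39 × 0.945 = 0.1437 m³/s
Stations 1, 6 contribute zero (depth or velocity is 0).
Q = Σ qᵢ = 1.215 m³/s
= 1.215 × 3600 = 4373 m³/h

4370 m³/h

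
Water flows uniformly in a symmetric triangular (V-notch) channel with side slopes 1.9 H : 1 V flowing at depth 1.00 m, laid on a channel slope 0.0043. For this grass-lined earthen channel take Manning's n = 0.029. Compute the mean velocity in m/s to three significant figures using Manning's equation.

A = z·y² = 1.9×1.00² = 1.900 m²
P = 2y√(1+z²) = 2×1.00×√(1+1.9²) = 4.294 m
R = A/P = 1.900/4.294 = 0.4425 m
Q = (1/n)·A·R^(2/3)·S^(1/2) = (1/0.029) × 1.900 × 0.4425^(2/3) × 0.0043^(1/2) = 2.495 m³/s
V = Q/A = 2.495/1.900 = 1.313 m/s

1.31 m/s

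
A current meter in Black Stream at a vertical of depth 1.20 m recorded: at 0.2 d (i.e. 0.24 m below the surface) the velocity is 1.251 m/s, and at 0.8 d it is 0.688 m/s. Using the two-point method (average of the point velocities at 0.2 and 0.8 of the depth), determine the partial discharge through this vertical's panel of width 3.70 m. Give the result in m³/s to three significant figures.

v̄ = (1.251 + 0.688) / 2 = 0.9695 m/s
q = v̄ × d × w = 0.9695 × 1.20 × 3.70 = 4.305 m³/s

4.30 m³/s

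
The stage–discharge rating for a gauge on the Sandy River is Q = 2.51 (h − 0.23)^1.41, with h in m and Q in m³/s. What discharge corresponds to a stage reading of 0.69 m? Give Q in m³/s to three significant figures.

0.840 m³/s

Q = 2.51 × (0.69 − 0.23)^1.41 = 2.51 × 0.46^1.41 = 0.8398 m³/s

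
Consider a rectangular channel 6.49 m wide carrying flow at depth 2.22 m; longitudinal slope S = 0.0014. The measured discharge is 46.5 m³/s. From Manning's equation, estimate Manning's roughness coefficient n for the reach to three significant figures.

0.0139

A = b·y = 6.49 × 2.22 = 14.41 m²
P = b + 2y = 6.49 + 2×2.22 = 10.93 m
R = A/P = 14.41/10.93 = 1.318 m
n = (1/Q)·A·R^(2/3)·S^(1/2) = (1/46.5) × 14.41 × 1.202 × 0.03742 = 0.01394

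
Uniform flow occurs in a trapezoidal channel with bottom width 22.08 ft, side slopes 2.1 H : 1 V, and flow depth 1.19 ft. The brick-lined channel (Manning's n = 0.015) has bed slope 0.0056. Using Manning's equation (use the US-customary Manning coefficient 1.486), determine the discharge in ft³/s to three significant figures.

A = (b + z·y)·y = (22.08 + 2.1×1.19)×1.19 = 29.25 ft²
P = b + 2y√(1+z²) = 22.08 + 2×1.19×√(1+2.1²) = 27.62 ft
R = A/P = 29.25/27.62 = 1.059 ft
Q = (1.486/n)·A·R^(2/3)·S^(1/2) = (1.486/0.015) × 29.25 × 1.059^(2/3) × 0.0056^(1/2) = 225.3 ft³/s

225 ft³/s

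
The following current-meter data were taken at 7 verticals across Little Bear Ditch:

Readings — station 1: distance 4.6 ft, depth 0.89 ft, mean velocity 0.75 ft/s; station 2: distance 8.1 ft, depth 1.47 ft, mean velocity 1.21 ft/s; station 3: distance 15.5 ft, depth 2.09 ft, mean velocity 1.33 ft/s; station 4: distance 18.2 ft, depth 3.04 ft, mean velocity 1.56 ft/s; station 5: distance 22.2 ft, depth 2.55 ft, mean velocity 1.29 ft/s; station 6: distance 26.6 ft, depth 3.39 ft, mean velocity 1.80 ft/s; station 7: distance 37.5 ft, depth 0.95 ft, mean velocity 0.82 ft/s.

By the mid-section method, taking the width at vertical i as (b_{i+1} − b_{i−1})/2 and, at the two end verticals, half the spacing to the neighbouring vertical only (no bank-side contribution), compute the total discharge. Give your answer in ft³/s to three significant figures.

w_1 = (8.1 − 4.6)/2 = 1.75 ft; q_1 = 0.75 × 0.89 × 1.75 = 1.168 ft³/s
w_2 = (15.5 − 4.6)/2 = 5.45 ft; q_2 = 1.21 × 1.47 × 5.45 = 9.694 ft³/s
w_3 = (18.2 − 8.1)/2 = 5.05 ft; q_3 = 1.33 × 2.09 × 5.05 = 14.04 ft³/s
w_4 = (22.2 − 15.5)/2 = 3.35 ft; q_4 = 1.56 × 3.04 × 3.35 = 15.89 ft³/s
w_5 = (26.6 − 18.2)/2 = 4.2 ft; q_5 = 1.29 × 2.55 × 4.2 = 13.82 ft³/s
w_6 = (37.5 − 22.2)/2 = 7.65 ft; q_6 = 1.80 × 3.39 × 7.65 = 46.68 ft³/s
w_7 = (37.5 − 26.6)/2 = 5.45 ft; q_7 = 0.82 × 0.95 × 5.45 = 4.246 ft³/s
Q = Σ qᵢ = 105.5 ft³/s

106 ft³/s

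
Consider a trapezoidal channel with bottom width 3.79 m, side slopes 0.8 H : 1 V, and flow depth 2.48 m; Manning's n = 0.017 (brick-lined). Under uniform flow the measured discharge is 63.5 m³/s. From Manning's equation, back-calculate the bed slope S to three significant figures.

A = (b + z·y)·y = (3.79 + 0.8×2.48)×2.48 = 14.32 m²
P = b + 2y√(1+z²) = 3.79 + 2×2.48×√(1+0.8²) = 10.14 m
R = A/P = 14.32/10.14 = 1.412 m
S = (Q·n / (1·A·R^(2/3)))² = (63.5×0.017 / (1×14.32×1.259))² = 0.003588

0.00359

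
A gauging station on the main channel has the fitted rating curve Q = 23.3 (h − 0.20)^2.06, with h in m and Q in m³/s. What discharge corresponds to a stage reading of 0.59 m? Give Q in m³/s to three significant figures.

Q = 23.3 × (0.59 − 0.20)^2.06 = 23.3 × 0.39^2.06 = 3.349 m³/s

3.35 m³/s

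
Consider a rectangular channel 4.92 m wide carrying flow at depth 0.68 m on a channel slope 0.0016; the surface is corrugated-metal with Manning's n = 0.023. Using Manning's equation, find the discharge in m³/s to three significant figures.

A = b·y = 4.92 × 0.68 = 3.346 m²
P = b + 2y = 4.92 + 2×0.68 = 6.280 m
R = A/P = 3.346/6.280 = 0.5327 m
Q = (1/n)·A·R^(2/3)·S^(1/2) = (1/0.023) × 3.346 × 0.5327^(2/3) × 0.0016^(1/2) = 3.824 m³/s

3.82 m³/s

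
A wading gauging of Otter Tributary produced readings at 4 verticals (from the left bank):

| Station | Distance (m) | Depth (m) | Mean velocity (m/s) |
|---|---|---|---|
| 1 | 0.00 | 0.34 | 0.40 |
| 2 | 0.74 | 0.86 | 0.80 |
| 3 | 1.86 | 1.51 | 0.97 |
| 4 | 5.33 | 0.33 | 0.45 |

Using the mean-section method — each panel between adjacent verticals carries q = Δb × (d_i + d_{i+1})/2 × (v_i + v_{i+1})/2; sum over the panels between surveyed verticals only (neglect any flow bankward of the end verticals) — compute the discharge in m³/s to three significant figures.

Panel 1-2: Δb = 0.74 m, d̄ = (0.34+0.86)/2 = 0.6, v̄ = (0.40+0.80)/2 = 0.6 → q = 0.74×0.6×0.6 = 0.2664 m³/s
Panel 2-3: Δb = 1.12 m, d̄ = (0.86+1.51)/2 = 1.185, v̄ = (0.80+0.97)/2 = 0.885 → q = 1.12×1.185×0.885 = 1.175 m³/s
Panel 3-4: Δb = 3.47 m, d̄ = (1.51+0.33)/2 = 0.92, v̄ = (0.97+0.45)/2 = 0.71 → q = 3.47×0.92×0.71 = 2.267 m³/s
Q = Σ q = 3.708 m³/s

3.71 m³/s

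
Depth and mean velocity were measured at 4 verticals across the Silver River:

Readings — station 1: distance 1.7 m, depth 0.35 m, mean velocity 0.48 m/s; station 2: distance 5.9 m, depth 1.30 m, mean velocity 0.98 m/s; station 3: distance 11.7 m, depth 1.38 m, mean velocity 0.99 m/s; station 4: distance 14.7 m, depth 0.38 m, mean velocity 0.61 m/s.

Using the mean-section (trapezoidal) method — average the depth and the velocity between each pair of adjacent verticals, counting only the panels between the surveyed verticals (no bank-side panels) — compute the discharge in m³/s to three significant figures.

Panel 1-2: Δb = 4.2 m, d̄ = (0.35+1.30)/2 = 0.825, v̄ = (0.48+0.98)/2 = 0.73 → q = 4.2×0.825×0.73 = 2.529 m³/s
Panel 2-3: Δb = 5.8 m, d̄ = (1.30+1.38)/2 = 1.34, v̄ = (0.98+0.99)/2 = 0.985 → q = 5.8×1.34×0.985 = 7.655 m³/s
Panel 3-4: Δb = 3 m, d̄ = (1.38+0.38)/2 = 0.88, v̄ = (0.99+0.61)/2 = 0.8 → q = 3×0.88×0.8 = 2.112 m³/s
Q = Σ q = 12.30 m³/s

12.3 m³/s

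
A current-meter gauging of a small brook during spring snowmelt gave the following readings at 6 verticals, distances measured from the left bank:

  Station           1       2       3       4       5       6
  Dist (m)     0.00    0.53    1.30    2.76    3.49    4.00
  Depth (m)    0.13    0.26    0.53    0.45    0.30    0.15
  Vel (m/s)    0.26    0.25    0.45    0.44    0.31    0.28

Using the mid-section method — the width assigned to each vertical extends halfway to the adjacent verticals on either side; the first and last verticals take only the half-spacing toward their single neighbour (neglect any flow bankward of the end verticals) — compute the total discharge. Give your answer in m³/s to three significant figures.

0.602 m³/s

w_1 = (0.53 − 0.00)/2 = 0.265 m; q_1 = 0.26 × 0.13 × 0.265 = 0.008957 m³/s
w_2 = (1.30 − 0.00)/2 = 0.65 m; q_2 = 0.25 × 0.26 × 0.65 = 0.04225 m³/s
w_3 = (2.76 − 0.53)/2 = 1.115 m; q_3 = 0.45 × 0.53 × 1.115 = 0.2659 m³/s
w_4 = (3.49 − 1.30)/2 = 1.095 m; q_4 = 0.44 × 0.45 × 1.095 = 0.2168 m³/s
w_5 = (4.00 − 2.76)/2 = 0.62 m; q_5 = 0.31 × 0.30 × 0.62 = 0.05766 m³/s
w_6 = (4.00 − 3.49)/2 = 0.255 m; q_6 = 0.28 × 0.15 × 0.255 = 0.01071 m³/s
Q = Σ qᵢ = 0.6023 m³/s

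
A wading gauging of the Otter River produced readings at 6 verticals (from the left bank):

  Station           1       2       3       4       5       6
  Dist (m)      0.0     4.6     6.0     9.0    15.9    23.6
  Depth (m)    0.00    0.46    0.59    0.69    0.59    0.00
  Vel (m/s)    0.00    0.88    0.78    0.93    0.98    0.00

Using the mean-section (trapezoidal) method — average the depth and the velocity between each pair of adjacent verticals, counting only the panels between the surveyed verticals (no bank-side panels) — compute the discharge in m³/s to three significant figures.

8.05 m³/s

Panel 1-2: Δb = 4.6 m, d̄ = (0.00+0.46)/2 = 0.23, v̄ = (0.00+0.88)/2 = 0.44 → q = 4.6×0.23×0.44 = 0.4655 m³/s
Panel 2-3: Δb = 1.4 m, d̄ = (0.46+0.59)/2 = 0.525, v̄ = (0.88+0.78)/2 = 0.83 → q = 1.4×0.525×0.83 = 0.6101 m³/s
Panel 3-4: Δb = 3 m, d̄ = (0.59+0.69)/2 = 0.64, v̄ = (0.78+0.93)/2 = 0.855 → q = 3×0.64×0.855 = 1.642 m³/s
Panel 4-5: Δb = 6.9 m, d̄ = (0.69+0.59)/2 = 0.64, v̄ = (0.93+0.98)/2 = 0.955 → q = 6.9×0.64×0.955 = 4.217 m³/s
Panel 5-6: Δb = 7.7 m, d̄ = (0.59+0.00)/2 = 0.295, v̄ = (0.98+0.00)/2 = 0.49 → q = 7.7×0.295×0.49 = 1.113 m³/s
Q = Σ q = 8.047 m³/s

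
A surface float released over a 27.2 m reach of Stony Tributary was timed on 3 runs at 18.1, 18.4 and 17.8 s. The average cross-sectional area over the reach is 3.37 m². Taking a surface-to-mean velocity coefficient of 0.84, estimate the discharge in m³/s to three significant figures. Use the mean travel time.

t̄ = (18.1 + 18.4 + 17.8) / 3 = 18.1 s
v_surface = L / t̄ = 27.2 / 18.1 = 1.503 m/s
v_mean = 0.84 × 1.503 = 1.262 m/s
Q = A × v_mean = 3.37 × 1.262 = 4.254 m³/s

4.25 m³/s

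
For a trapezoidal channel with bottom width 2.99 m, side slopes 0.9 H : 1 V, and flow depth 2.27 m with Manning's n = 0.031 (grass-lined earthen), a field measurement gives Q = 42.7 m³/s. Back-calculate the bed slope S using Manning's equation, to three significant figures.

A = (b + z·y)·y = (2.99 + 0.9×2.27)×2.27 = 11.42 m²
P = b + 2y√(1+z²) = 2.99 + 2×2.27×√(1+0.9²) = 9.098 m
R = A/P = 11.42/9.098 = 1.256 m
S = (Q·n / (1·A·R^(2/3)))² = (42.7×0.031 / (1×11.42×1.164))² = 0.009908

0.00991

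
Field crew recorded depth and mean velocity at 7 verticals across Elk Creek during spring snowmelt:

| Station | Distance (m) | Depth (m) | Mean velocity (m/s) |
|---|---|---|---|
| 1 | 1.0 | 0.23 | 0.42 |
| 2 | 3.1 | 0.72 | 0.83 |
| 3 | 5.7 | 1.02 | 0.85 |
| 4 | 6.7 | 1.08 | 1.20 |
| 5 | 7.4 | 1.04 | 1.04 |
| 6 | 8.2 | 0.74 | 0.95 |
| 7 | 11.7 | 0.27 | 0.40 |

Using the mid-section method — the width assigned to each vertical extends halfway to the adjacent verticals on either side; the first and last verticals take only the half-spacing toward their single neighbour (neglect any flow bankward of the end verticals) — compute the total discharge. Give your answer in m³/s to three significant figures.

w_1 = (3.1 − 1.0)/2 = 1.05 m; q_1 = 0.42 × 0.23 × 1.05 = 0.1014 m³/s
w_2 = (5.7 − 1.0)/2 = 2.35 m; q_2 = 0.83 × 0.72 × 2.35 = 1.404 m³/s
w_3 = (6.7 − 3.1)/2 = 1.8 m; q_3 = 0.85 × 1.02 × 1.8 = 1.561 m³/s
w_4 = (7.4 − 5.7)/2 = 0.85 m; q_4 = 1.20 × 1.08 × 0.85 = 1.102 m³/s
w_5 = (8.2 − 6.7)/2 = 0.75 m; q_5 = 1.04 × 1.04 × 0.75 = 0.8112 m³/s
w_6 = (11.7 − 7.4)/2 = 2.15 m; q_6 = 0.95 × 0.74 × 2.15 = 1.511 m³/s
w_7 = (11.7 − 8.2)/2 = 1.75 m; q_7 = 0.40 × 0.27 × 1.75 = 0.1890 m³/s
Q = Σ qᵢ = 6.680 m³/s

6.68 m³/s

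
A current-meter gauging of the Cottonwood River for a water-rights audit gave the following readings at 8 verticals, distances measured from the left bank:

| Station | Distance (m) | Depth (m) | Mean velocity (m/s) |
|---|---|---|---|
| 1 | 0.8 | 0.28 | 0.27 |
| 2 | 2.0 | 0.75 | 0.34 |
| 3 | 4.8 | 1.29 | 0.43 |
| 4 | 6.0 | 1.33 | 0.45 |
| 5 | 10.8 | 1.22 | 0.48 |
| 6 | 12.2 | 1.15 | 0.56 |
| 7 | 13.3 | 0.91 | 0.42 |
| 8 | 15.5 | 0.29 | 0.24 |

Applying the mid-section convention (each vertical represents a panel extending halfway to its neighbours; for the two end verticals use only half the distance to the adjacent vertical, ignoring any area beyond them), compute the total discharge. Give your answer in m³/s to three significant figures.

6.79 m³/s

w_1 = (2.0 − 0.8)/2 = 0.6 m; q_1 = 0.27 × 0.28 × 0.6 = 0.04536 m³/s
w_2 = (4.8 − 0.8)/2 = 2 m; q_2 = 0.34 × 0.75 × 2 = 0.5100 m³/s
w_3 = (6.0 − 2.0)/2 = 2 m; q_3 = 0.43 × 1.29 × 2 = 1.109 m³/s
w_4 = (10.8 − 4.8)/2 = 3 m; q_4 = 0.45 × 1.33 × 3 = 1.796 m³/s
w_5 = (12.2 − 6.0)/2 = 3.1 m; q_5 = 0.48 × 1.22 × 3.1 = 1.815 m³/s
w_6 = (13.3 − 10.8)/2 = 1.25 m; q_6 = 0.56 × 1.15 × 1.25 = 0.8050 m³/s
w_7 = (15.5 − 12.2)/2 = 1.65 m; q_7 = 0.42 × 0.91 × 1.65 = 0.6306 m³/s
w_8 = (15.5 − 13.3)/2 = 1.1 m; q_8 = 0.24 × 0.29 × 1.1 = 0.07656 m³/s
Q = Σ qᵢ = 6.788 m³/s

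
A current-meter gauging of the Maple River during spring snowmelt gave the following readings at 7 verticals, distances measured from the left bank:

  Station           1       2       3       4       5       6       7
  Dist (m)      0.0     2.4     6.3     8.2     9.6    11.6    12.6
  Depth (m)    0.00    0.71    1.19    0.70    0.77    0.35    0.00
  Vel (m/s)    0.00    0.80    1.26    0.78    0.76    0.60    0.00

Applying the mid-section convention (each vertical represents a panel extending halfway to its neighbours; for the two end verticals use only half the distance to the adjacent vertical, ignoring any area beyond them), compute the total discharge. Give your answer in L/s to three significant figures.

8350 L/s

w_2 = (6.3 − 0.0)/2 = 3.15 m; q_2 = 0.80 × 0.71 × 3.15 = 1.789 m³/s
w_3 = (8.2 − 2.4)/2 = 2.9 m; q_3 = 1.26 × 1.19 × 2.9 = 4.348 m³/s
w_4 = (9.6 − 6.3)/2 = 1.65 m; q_4 = 0.78 × 0.70 × 1.65 = 0.9009 m³/s
w_5 = (11.6 − 8.2)/2 = 1.7 m; q_5 = 0.76 × 0.77 × 1.7 = 0.9948 m³/s
w_6 = (12.6 − 9.6)/2 = 1.5 m; q_6 = 0.60 × 0.35 × 1.5 = 0.3150 m³/s
Stations 1, 7 contribute zero (depth or velocity is 0).
Q = Σ qᵢ = 8.348 m³/s
= 8.348 × 1000 = 8348 L/s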